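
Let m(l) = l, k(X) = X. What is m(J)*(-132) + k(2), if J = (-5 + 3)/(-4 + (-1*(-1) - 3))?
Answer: -42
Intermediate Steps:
J = 1/3 (J = -2/(-4 + (1 - 3)) = -2/(-4 - 2) = -2/(-6) = -2*(-1/6) = 1/3 ≈ 0.33333)
m(J)*(-132) + k(2) = (1/3)*(-132) + 2 = -44 + 2 = -42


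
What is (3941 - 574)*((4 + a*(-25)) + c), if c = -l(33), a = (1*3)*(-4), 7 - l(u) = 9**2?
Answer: 1272726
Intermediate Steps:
l(u) = -74 (l(u) = 7 - 1*9**2 = 7 - 1*81 = 7 - 81 = -74)
a = -12 (a = 3*(-4) = -12)
c = 74 (c = -1*(-74) = 74)
(3941 - 574)*((4 + a*(-25)) + c) = (3941 - 574)*((4 - 12*(-25)) + 74) = 3367*((4 + 300) + 74) = 3367*(304 + 74) = 3367*378 = 1272726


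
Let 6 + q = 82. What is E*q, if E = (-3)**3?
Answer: -2052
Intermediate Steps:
E = -27
q = 76 (q = -6 + 82 = 76)
E*q = -27*76 = -2052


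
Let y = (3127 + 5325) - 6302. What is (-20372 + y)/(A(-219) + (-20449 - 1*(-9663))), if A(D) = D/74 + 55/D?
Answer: 295305732/174849947 ≈ 1.6889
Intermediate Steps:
y = 2150 (y = 8452 - 6302 = 2150)
A(D) = 55/D + D/74 (A(D) = D*(1/74) + 55/D = D/74 + 55/D = 55/D + D/74)
(-20372 + y)/(A(-219) + (-20449 - 1*(-9663))) = (-20372 + 2150)/((55/(-219) + (1/74)*(-219)) + (-20449 - 1*(-9663))) = -18222/((55*(-1/219) - 219/74) + (-20449 + 9663)) = -18222/((-55/219 - 219/74) - 10786) = -18222/(-52031/16206 - 10786) = -18222/(-174849947/16206) = -18222*(-16206/174849947) = 295305732/174849947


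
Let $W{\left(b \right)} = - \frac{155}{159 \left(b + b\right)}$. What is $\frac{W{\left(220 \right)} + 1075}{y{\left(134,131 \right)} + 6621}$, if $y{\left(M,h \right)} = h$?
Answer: $\frac{15041369}{94473984} \approx 0.15921$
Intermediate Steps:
$W{\left(b \right)} = - \frac{155}{318 b}$ ($W{\left(b \right)} = - \frac{155}{159 \cdot 2 b} = - \frac{155}{318 b}$)
$\frac{W{\left(220 \right)} + 1075}{y{\left(134,131 \right)} + 6621} = \frac{- \frac{155}{318 \cdot 220} + 1075}{131 + 6621} = \frac{\left(- \frac{155}{318}\right) \frac{1}{220} + 1075}{6752} = \left(- \frac{31}{13992} + 1075\right) \frac{1}{6752} = \frac{15041369}{13992} \cdot \frac{1}{6752} = \frac{15041369}{94473984}$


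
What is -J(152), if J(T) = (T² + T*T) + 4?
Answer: -46212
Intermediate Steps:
J(T) = 4 + 2*T² (J(T) = (T² + T²) + 4 = 2*T² + 4 = 4 + 2*T²)
-J(152) = -(4 + 2*152²) = -(4 + 2*23104) = -(4 + 46208) = -1*46212 = -46212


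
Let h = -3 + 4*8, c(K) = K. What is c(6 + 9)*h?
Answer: 435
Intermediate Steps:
h = 29 (h = -3 + 32 = 29)
c(6 + 9)*h = (6 + 9)*29 = 15*29 = 435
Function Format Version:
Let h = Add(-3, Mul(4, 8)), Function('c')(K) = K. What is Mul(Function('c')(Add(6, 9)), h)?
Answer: 435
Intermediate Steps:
h = 29 (h = Add(-3, 32) = 29)
Mul(Function('c')(Add(6, 9)), h) = Mul(Add(6, 9), 29) = Mul(15, 29) = 435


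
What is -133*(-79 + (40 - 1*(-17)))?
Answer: 2926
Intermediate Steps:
-133*(-79 + (40 - 1*(-17))) = -133*(-79 + (40 + 17)) = -133*(-79 + 57) = -133*(-22) = 2926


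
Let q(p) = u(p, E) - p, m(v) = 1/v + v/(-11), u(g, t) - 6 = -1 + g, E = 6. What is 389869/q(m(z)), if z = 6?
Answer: 389869/5 ≈ 77974.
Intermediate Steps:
u(g, t) = 5 + g (u(g, t) = 6 + (-1 + g) = 5 + g)
m(v) = 1/v - v/11 (m(v) = 1/v + v*(-1/11) = 1/v - v/11)
q(p) = 5 (q(p) = (5 + p) - p = 5)
389869/q(m(z)) = 389869/5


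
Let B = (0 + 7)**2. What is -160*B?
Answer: -7840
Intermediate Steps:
B = 49 (B = 7**2 = 49)
-160*B = -160*49 = -7840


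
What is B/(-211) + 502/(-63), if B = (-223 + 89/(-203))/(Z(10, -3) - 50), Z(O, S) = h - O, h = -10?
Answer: -107714941/13492395 ≈ -7.9834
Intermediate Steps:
Z(O, S) = -10 - O
B = 22679/7105 (B = (-223 + 89/(-203))/((-10 - 1*10) - 50) = (-223 + 89*(-1/203))/((-10 - 10) - 50) = (-223 - 89/203)/(-20 - 50) = -45358/203/(-70) = -45358/203*(-1/70) = 22679/7105 ≈ 3.1920)
B/(-211) + 502/(-63) = (22679/7105)/(-211) + 502/(-63) = (22679/7105)*(-1/211) + 502*(-1/63) = -22679/1499155 - 502/63 = -107714941/13492395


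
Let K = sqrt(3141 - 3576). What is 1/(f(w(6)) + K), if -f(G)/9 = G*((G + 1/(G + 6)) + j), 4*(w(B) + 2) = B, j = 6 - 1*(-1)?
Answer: 19404/864163 - 1936*I*sqrt(435)/2592489 ≈ 0.022454 - 0.015575*I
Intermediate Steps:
j = 7 (j = 6 + 1 = 7)
w(B) = -2 + B/4
f(G) = -9*G*(7 + G + 1/(6 + G)) (f(G) = -9*G*((G + 1/(G + 6)) + 7) = -9*G*((G + 1/(6 + G)) + 7) = -9*G*(7 + G + 1/(6 + G)))
K = I*sqrt(435) (K = sqrt(-435) = I*sqrt(435) ≈ 20.857*I)
1/(f(w(6)) + K) = 1/(-9*(-2 + (1/4)*6)*(43 + (-2 + (1/4)*6)**2 + 13*(-2 + (1/4)*6))/(6 + (-2 + (1/4)*6)) + I*sqrt(435)) = 1/(-9*(-2 + 3/2)*(43 + (-2 + 3/2)**2 + 13*(-2 + 3/2))/(6 + (-2 + 3/2)) + I*sqrt(435)) = 1/(-9*(-1/2)*(43 + (-1/2)**2 + 13*(-1/2))/(6 - 1/2) + I*sqrt(435)) = 1/(-9*(-1/2)*(43 + 1/4 - 13/2)/11/2 + I*sqrt(435)) = 1/(-9*(-1/2)*2/11*147/4 + I*sqrt(435)) = 1/(1323/44 + I*sqrt(435))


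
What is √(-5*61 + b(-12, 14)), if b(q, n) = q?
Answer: I*√317 ≈ 17.805*I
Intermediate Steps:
√(-5*61 + b(-12, 14)) = √(-5*61 - 12) = √(-305 - 12) = √(-317) = I*√317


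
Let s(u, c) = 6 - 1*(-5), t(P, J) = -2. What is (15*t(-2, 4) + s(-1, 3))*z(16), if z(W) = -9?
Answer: 171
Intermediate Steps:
s(u, c) = 11 (s(u, c) = 6 + 5 = 11)
(15*t(-2, 4) + s(-1, 3))*z(16) = (15*(-2) + 11)*(-9) = (-30 + 11)*(-9) = -19*(-9) = 171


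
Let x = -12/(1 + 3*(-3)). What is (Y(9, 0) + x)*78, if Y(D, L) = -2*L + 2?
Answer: 273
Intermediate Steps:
Y(D, L) = 2 - 2*L
x = 3/2 (x = -12/(1 - 9) = -12/(-8) = -12*(-1/8) = 3/2 ≈ 1.5000)
(Y(9, 0) + x)*78 = ((2 - 2*0) + 3/2)*78 = ((2 + 0) + 3/2)*78 = (2 + 3/2)*78 = (7/2)*78 = 273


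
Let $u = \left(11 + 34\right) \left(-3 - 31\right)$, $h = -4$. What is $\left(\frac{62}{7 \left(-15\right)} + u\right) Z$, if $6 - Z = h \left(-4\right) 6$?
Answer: $\frac{964272}{7} \approx 1.3775 \cdot 10^{5}$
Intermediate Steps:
$Z = -90$ ($Z = 6 - \left(-4\right) \left(-4\right) 6 = 6 - 16 \cdot 6 = 6 - 96 = -90$)
$u = -1530$ ($u = 45 \left(-34\right) = -1530$)
$\left(\frac{62}{7 \left(-15\right)} + u\right) Z = \left(\frac{62}{7 \left(-15\right)} - 1530\right) \left(-90\right) = \left(\frac{62}{-105} - 1530\right) \left(-90\right) = \left(62 \left(- \frac{1}{105}\right) - 1530\right) \left(-90\right) = \left(- \frac{62}{105} - 1530\right) \left(-90\right) = \left(- \frac{160712}{105}\right) \left(-90\right) = \frac{964272}{7}$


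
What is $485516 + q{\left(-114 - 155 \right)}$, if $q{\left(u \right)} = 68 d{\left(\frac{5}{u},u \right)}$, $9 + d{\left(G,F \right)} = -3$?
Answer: $484700$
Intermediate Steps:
$d{\left(G,F \right)} = -12$ ($d{\left(G,F \right)} = -9 - 3 = -12$)
$q{\left(u \right)} = -816$ ($q{\left(u \right)} = 68 \left(-12\right) = -816$)
$485516 + q{\left(-114 - 155 \right)} = 485516 - 816 = 484700$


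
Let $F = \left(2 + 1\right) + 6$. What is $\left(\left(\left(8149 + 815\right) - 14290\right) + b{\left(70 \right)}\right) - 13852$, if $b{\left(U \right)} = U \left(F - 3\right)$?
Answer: $-18758$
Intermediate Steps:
$F = 9$ ($F = 3 + 6 = 9$)
$b{\left(U \right)} = 6 U$ ($b{\left(U \right)} = U \left(9 - 3\right) = U 6 = 6 U$)
$\left(\left(\left(8149 + 815\right) - 14290\right) + b{\left(70 \right)}\right) - 13852 = \left(\left(\left(8149 + 815\right) - 14290\right) + 6 \cdot 70\right) - 13852 = \left(\left(8964 - 14290\right) + 420\right) - 13852 = \left(-5326 + 420\right) - 13852 = -4906 - 13852 = -18758$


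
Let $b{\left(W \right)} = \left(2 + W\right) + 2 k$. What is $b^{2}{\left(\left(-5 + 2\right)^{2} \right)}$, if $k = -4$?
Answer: $9$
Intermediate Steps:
$b{\left(W \right)} = -6 + W$ ($b{\left(W \right)} = \left(2 + W\right) + 2 \left(-4\right) = \left(2 + W\right) - 8 = -6 + W$)
$b^{2}{\left(\left(-5 + 2\right)^{2} \right)} = \left(-6 + \left(-5 + 2\right)^{2}\right)^{2} = \left(-6 + \left(-3\right)^{2}\right)^{2} = \left(-6 + 9\right)^{2} = 3^{2} = 9$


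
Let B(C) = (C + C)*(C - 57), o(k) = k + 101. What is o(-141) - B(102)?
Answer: -9220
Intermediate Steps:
o(k) = 101 + k
B(C) = 2*C*(-57 + C) (B(C) = (2*C)*(-57 + C) = 2*C*(-57 + C))
o(-141) - B(102) = (101 - 141) - 2*102*(-57 + 102) = -40 - 2*102*45 = -40 - 1*9180 = -40 - 9180 = -9220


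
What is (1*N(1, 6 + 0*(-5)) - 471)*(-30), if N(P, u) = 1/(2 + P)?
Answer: 14120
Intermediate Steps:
(1*N(1, 6 + 0*(-5)) - 471)*(-30) = (1/(2 + 1) - 471)*(-30) = (1/3 - 471)*(-30) = (1*(⅓) - 471)*(-30) = (⅓ - 471)*(-30) = -1412/3*(-30) = 14120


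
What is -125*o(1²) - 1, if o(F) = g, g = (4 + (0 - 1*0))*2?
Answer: -1001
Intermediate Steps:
g = 8 (g = (4 + (0 + 0))*2 = (4 + 0)*2 = 4*2 = 8)
o(F) = 8
-125*o(1²) - 1 = -125*8 - 1 = -1000 - 1 = -1001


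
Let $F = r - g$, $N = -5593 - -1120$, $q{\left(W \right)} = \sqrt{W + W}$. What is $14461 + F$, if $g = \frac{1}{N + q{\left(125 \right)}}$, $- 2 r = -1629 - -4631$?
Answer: $\frac{259296932313}{20007479} + \frac{5 \sqrt{10}}{20007479} \approx 12960.0$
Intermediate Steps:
$r = -1501$ ($r = - \frac{-1629 - -4631}{2} = - \frac{-1629 + 4631}{2} = \left(- \frac{1}{2}\right) 3002 = -1501$)
$q{\left(W \right)} = \sqrt{2} \sqrt{W}$ ($q{\left(W \right)} = \sqrt{2 W} = \sqrt{2} \sqrt{W}$)
$N = -4473$ ($N = -5593 + 1120 = -4473$)
$g = \frac{1}{-4473 + 5 \sqrt{10}}$ ($g = \frac{1}{-4473 + \sqrt{2} \sqrt{125}} = \frac{1}{-4473 + \sqrt{2} \cdot 5 \sqrt{5}} = \frac{1}{-4473 + 5 \sqrt{10}} \approx -0.00022436$)
$F = - \frac{30031221506}{20007479} + \frac{5 \sqrt{10}}{20007479}$ ($F = -1501 - \left(- \frac{4473}{20007479} - \frac{5 \sqrt{10}}{20007479}\right) = -1501 + \left(\frac{4473}{20007479} + \frac{5 \sqrt{10}}{20007479}\right) = - \frac{30031221506}{20007479} + \frac{5 \sqrt{10}}{20007479} \approx -1501.0$)
$14461 + F = 14461 - \left(\frac{30031221506}{20007479} - \frac{5 \sqrt{10}}{20007479}\right) = \frac{259296932313}{20007479} + \frac{5 \sqrt{10}}{20007479}$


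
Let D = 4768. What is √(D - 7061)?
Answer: I*√2293 ≈ 47.885*I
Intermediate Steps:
√(D - 7061) = √(4768 - 7061) = √(-2293) = I*√2293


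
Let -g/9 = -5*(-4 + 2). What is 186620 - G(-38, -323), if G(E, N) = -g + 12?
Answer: 186518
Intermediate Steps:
g = -90 (g = -(-45)*(-4 + 2) = -(-45)*(-2) = -9*10 = -90)
G(E, N) = 102 (G(E, N) = -1*(-90) + 12 = 90 + 12 = 102)
186620 - G(-38, -323) = 186620 - 1*102 = 186620 - 102 = 186518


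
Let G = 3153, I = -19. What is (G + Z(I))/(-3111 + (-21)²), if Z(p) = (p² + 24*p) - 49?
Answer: -1003/890 ≈ -1.1270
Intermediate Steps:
Z(p) = -49 + p² + 24*p
(G + Z(I))/(-3111 + (-21)²) = (3153 + (-49 + (-19)² + 24*(-19)))/(-3111 + (-21)²) = (3153 + (-49 + 361 - 456))/(-3111 + 441) = (3153 - 144)/(-2670) = 3009*(-1/2670) = -1003/890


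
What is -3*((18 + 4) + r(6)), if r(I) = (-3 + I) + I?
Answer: -93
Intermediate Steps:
r(I) = -3 + 2*I
-3*((18 + 4) + r(6)) = -3*((18 + 4) + (-3 + 2*6)) = -3*(22 + (-3 + 12)) = -3*(22 + 9) = -3*31 = -93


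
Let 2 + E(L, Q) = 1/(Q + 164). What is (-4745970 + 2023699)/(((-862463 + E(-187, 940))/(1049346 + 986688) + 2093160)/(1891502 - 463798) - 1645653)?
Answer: 8736221414552652244224/5281170086053821041231 ≈ 1.6542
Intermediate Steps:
E(L, Q) = -2 + 1/(164 + Q) (E(L, Q) = -2 + 1/(Q + 164) = -2 + 1/(164 + Q))
(-4745970 + 2023699)/(((-862463 + E(-187, 940))/(1049346 + 986688) + 2093160)/(1891502 - 463798) - 1645653) = (-4745970 + 2023699)/(((-862463 + (-327 - 2*940)/(164 + 940))/(1049346 + 986688) + 2093160)/(1891502 - 463798) - 1645653) = -2722271/(((-862463 + (-327 - 1880)/1104)/2036034 + 2093160)/1427704 - 1645653) = -2722271/(((-862463 + (1/1104)*(-2207))*(1/2036034) + 2093160)*(1/1427704) - 1645653) = -2722271/(((-862463 - 2207/1104)*(1/2036034) + 2093160)*(1/1427704) - 1645653) = -2722271/((-952161359/1104*1/2036034 + 2093160)*(1/1427704) - 1645653) = -2722271/((-952161359/2247781536 + 2093160)*(1/1427704) - 1645653) = -2722271/((4704965447732401/2247781536)*(1/1427704) - 1645653) = -2722271/(4704965447732401/3209166690073344 - 1645653) = -2722271/(-5281170086053821041231/3209166690073344) = -2722271*(-3209166690073344/5281170086053821041231) = 8736221414552652244224/5281170086053821041231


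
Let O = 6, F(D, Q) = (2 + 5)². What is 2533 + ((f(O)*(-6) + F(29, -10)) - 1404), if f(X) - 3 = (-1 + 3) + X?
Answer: 1112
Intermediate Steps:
F(D, Q) = 49 (F(D, Q) = 7² = 49)
f(X) = 5 + X (f(X) = 3 + ((-1 + 3) + X) = 3 + (2 + X) = 5 + X)
2533 + ((f(O)*(-6) + F(29, -10)) - 1404) = 2533 + (((5 + 6)*(-6) + 49) - 1404) = 2533 + ((11*(-6) + 49) - 1404) = 2533 + ((-66 + 49) - 1404) = 2533 + (-17 - 1404) = 2533 - 1421 = 1112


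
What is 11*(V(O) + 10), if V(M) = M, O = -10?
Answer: 0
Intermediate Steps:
11*(V(O) + 10) = 11*(-10 + 10) = 11*0 = 0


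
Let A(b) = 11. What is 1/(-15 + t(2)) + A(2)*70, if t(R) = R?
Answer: 10009/13 ≈ 769.92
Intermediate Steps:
1/(-15 + t(2)) + A(2)*70 = 1/(-15 + 2) + 11*70 = 1/(-13) + 770 = -1/13 + 770 = 10009/13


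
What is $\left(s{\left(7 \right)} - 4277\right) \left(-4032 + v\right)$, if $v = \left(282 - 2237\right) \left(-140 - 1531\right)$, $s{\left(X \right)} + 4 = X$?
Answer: $-13945091802$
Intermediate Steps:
$s{\left(X \right)} = -4 + X$
$v = 3266805$ ($v = \left(-1955\right) \left(-1671\right) = 3266805$)
$\left(s{\left(7 \right)} - 4277\right) \left(-4032 + v\right) = \left(\left(-4 + 7\right) - 4277\right) \left(-4032 + 3266805\right) = \left(3 - 4277\right) 3262773 = \left(-4274\right) 3262773 = -13945091802$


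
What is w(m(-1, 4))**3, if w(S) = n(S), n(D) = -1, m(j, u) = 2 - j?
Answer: -1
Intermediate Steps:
w(S) = -1
w(m(-1, 4))**3 = (-1)**3 = -1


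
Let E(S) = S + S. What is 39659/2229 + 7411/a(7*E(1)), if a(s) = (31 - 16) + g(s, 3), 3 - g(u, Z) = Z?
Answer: 1901556/3715 ≈ 511.86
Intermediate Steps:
g(u, Z) = 3 - Z
E(S) = 2*S
a(s) = 15 (a(s) = (31 - 16) + (3 - 1*3) = 15 + (3 - 3) = 15 + 0 = 15)
39659/2229 + 7411/a(7*E(1)) = 39659/2229 + 7411/15 = 1901556/3715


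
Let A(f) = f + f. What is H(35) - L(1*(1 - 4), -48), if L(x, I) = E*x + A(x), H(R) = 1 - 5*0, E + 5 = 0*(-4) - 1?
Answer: -11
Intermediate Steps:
E = -6 (E = -5 + (0*(-4) - 1) = -5 + (0 - 1) = -5 - 1 = -6)
A(f) = 2*f
H(R) = 1 (H(R) = 1 + 0 = 1)
L(x, I) = -4*x (L(x, I) = -6*x + 2*x = -4*x)
H(35) - L(1*(1 - 4), -48) = 1 - (-4)*1*(1 - 4) = 1 - (-4)*1*(-3) = 1 - (-4)*(-3) = 1 - 1*12 = 1 - 12 = -11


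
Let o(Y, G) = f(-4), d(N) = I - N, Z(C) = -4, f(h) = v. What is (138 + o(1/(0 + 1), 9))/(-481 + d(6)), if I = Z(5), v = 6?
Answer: -144/491 ≈ -0.29328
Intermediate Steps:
f(h) = 6
I = -4
d(N) = -4 - N
o(Y, G) = 6
(138 + o(1/(0 + 1), 9))/(-481 + d(6)) = (138 + 6)/(-481 + (-4 - 1*6)) = 144/(-481 + (-4 - 6)) = 144/(-481 - 10) = 144/(-491) = 144*(-1/491) = -144/491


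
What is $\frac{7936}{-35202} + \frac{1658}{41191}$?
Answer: $- \frac{134263430}{725002791} \approx -0.18519$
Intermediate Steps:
$\frac{7936}{-35202} + \frac{1658}{41191} = 7936 \left(- \frac{1}{35202}\right) + 1658 \cdot \frac{1}{41191} = - \frac{3968}{17601} + \frac{1658}{41191} = - \frac{134263430}{725002791}$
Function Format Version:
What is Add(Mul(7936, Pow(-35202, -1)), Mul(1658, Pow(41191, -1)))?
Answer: Rational(-134263430, 725002791) ≈ -0.18519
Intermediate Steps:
Add(Mul(7936, Pow(-35202, -1)), Mul(1658, Pow(41191, -1))) = Add(Mul(7936, Rational(-1, 35202)), Mul(1658, Rational(1, 41191))) = Add(Rational(-3968, 17601), Rational(1658, 41191)) = Rational(-134263430, 725002791)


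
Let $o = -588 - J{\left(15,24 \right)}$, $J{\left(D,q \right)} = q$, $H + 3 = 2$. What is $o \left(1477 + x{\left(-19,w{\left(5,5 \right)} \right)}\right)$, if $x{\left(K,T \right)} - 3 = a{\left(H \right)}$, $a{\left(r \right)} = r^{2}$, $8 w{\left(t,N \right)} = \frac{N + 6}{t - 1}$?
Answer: $-906372$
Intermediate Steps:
$H = -1$ ($H = -3 + 2 = -1$)
$w{\left(t,N \right)} = \frac{6 + N}{8 \left(-1 + t\right)}$ ($w{\left(t,N \right)} = \frac{\left(N + 6\right) \frac{1}{t - 1}}{8} = \frac{\left(6 + N\right) \frac{1}{-1 + t}}{8} = \frac{\frac{1}{-1 + t} \left(6 + N\right)}{8} = \frac{6 + N}{8 \left(-1 + t\right)}$)
$o = -612$ ($o = -588 - 24 = -612$)
$x{\left(K,T \right)} = 4$ ($x{\left(K,T \right)} = 3 + \left(-1\right)^{2} = 3 + 1 = 4$)
$o \left(1477 + x{\left(-19,w{\left(5,5 \right)} \right)}\right) = - 612 \left(1477 + 4\right) = \left(-612\right) 1481 = -906372$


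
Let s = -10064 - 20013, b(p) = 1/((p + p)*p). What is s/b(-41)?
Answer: -101118874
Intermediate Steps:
b(p) = 1/(2*p²) (b(p) = 1/(((2*p))*p) = (1/(2*p))/p = 1/(2*p²))
s = -30077
s/b(-41) = -30077/((½)/(-41)²) = -30077/((½)*(1/1681)) = -30077/1/3362 = -30077*3362 = -101118874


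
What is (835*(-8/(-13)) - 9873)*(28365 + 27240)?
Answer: -6765404745/13 ≈ -5.2042e+8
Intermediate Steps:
(835*(-8/(-13)) - 9873)*(28365 + 27240) = (835*(-8*(-1/13)) - 9873)*55605 = (835*(8/13) - 9873)*55605 = (6680/13 - 9873)*55605 = -121669/13*55605 = -6765404745/13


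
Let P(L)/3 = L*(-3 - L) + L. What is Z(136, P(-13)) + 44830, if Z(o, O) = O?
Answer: 44401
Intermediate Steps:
P(L) = 3*L + 3*L*(-3 - L) (P(L) = 3*(L*(-3 - L) + L) = 3*(L + L*(-3 - L)) = 3*L + 3*L*(-3 - L))
Z(136, P(-13)) + 44830 = -3*(-13)*(2 - 13) + 44830 = -3*(-13)*(-11) + 44830 = -429 + 44830 = 44401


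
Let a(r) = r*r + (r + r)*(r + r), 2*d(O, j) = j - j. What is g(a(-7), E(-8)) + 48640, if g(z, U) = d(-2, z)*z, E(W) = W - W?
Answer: 48640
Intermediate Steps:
d(O, j) = 0 (d(O, j) = (j - j)/2 = (½)*0 = 0)
a(r) = 5*r² (a(r) = r² + (2*r)*(2*r) = r² + 4*r² = 5*r²)
E(W) = 0
g(z, U) = 0 (g(z, U) = 0*z = 0)
g(a(-7), E(-8)) + 48640 = 0 + 48640 = 48640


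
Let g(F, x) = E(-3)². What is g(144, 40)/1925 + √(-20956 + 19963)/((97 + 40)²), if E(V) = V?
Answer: 9/1925 + I*√993/18769 ≈ 0.0046753 + 0.0016789*I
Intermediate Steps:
g(F, x) = 9 (g(F, x) = (-3)² = 9)
g(144, 40)/1925 + √(-20956 + 19963)/((97 + 40)²) = 9/1925 + √(-20956 + 19963)/((97 + 40)²) = 9*(1/1925) + √(-993)/(137²) = 9/1925 + (I*√993)/18769 = 9/1925 + (I*√993)*(1/18769) = 9/1925 + I*√993/18769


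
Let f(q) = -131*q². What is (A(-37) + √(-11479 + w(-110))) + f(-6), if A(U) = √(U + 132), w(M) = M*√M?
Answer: -4716 + √95 + √(-11479 - 110*I*√110) ≈ -4700.9 - 107.27*I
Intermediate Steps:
w(M) = M^(3/2)
A(U) = √(132 + U)
(A(-37) + √(-11479 + w(-110))) + f(-6) = (√(132 - 37) + √(-11479 + (-110)^(3/2))) - 131*(-6)² = (√95 + √(-11479 - 110*I*√110)) - 131*36 = (√95 + √(-11479 - 110*I*√110)) - 4716 = -4716 + √95 + √(-11479 - 110*I*√110)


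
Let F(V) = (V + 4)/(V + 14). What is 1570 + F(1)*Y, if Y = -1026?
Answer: 1228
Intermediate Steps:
F(V) = (4 + V)/(14 + V)
1570 + F(1)*Y = 1570 + ((4 + 1)/(14 + 1))*(-1026) = 1570 + (5/15)*(-1026) = 1570 + ((1/15)*5)*(-1026) = 1570 + (1/3)*(-1026) = 1570 - 342 = 1228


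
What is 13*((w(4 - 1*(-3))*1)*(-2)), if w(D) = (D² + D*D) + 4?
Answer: -2652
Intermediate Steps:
w(D) = 4 + 2*D² (w(D) = (D² + D²) + 4 = 2*D² + 4 = 4 + 2*D²)
13*((w(4 - 1*(-3))*1)*(-2)) = 13*(((4 + 2*(4 - 1*(-3))²)*1)*(-2)) = 13*(((4 + 2*(4 + 3)²)*1)*(-2)) = 13*(((4 + 2*7²)*1)*(-2)) = 13*(((4 + 2*49)*1)*(-2)) = 13*(((4 + 98)*1)*(-2)) = 13*((102*1)*(-2)) = 13*(102*(-2)) = 13*(-204) = -2652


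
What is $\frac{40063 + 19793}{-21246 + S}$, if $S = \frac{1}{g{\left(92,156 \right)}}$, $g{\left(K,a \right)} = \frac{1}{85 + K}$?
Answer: $- \frac{19952}{7023} \approx -2.841$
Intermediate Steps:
$S = 177$ ($S = \frac{1}{\frac{1}{85 + 92}} = \frac{1}{\frac{1}{177}} = 177$)
$\frac{40063 + 19793}{-21246 + S} = \frac{40063 + 19793}{-21246 + 177} = \frac{59856}{-21069} = 59856 \left(- \frac{1}{21069}\right) = - \frac{19952}{7023}$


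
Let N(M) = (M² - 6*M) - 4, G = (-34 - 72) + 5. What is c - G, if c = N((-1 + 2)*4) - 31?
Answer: 58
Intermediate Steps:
G = -101 (G = -106 + 5 = -101)
N(M) = -4 + M² - 6*M
c = -43 (c = (-4 + ((-1 + 2)*4)² - 6*(-1 + 2)*4) - 31 = (-4 + (1*4)² - 6*4) - 31 = (-4 + 4² - 6*4) - 31 = (-4 + 16 - 24) - 31 = -12 - 31 = -43)
c - G = -43 - 1*(-101) = -43 + 101 = 58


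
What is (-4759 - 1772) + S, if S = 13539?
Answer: 7008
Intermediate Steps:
(-4759 - 1772) + S = (-4759 - 1772) + 13539 = -6531 + 13539 = 7008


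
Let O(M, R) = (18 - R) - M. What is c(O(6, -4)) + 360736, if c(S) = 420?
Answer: 361156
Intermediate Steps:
O(M, R) = 18 - M - R
c(O(6, -4)) + 360736 = 420 + 360736 = 361156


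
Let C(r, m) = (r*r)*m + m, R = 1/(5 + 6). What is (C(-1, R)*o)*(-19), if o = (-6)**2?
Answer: -1368/11 ≈ -124.36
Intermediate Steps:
o = 36
R = 1/11 ≈ 0.090909
C(r, m) = m + m*r**2 (C(r, m) = r**2*m + m = m*r**2 + m = m + m*r**2)
(C(-1, R)*o)*(-19) = (((1 + (-1)**2)/11)*36)*(-19) = (((1 + 1)/11)*36)*(-19) = (((1/11)*2)*36)*(-19) = ((2/11)*36)*(-19) = (72/11)*(-19) = -1368/11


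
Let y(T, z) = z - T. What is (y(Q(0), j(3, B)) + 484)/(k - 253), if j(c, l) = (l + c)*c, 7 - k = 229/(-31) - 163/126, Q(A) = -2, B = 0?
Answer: -1933470/926969 ≈ -2.0858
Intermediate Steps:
k = 61249/3906 (k = 7 - (229/(-31) - 163/126) = 7 - (229*(-1/31) - 163*1/126) = 7 - (-229/31 - 163/126) = 7 - 1*(-33907/3906) = 7 + 33907/3906 = 61249/3906 ≈ 15.681)
j(c, l) = c*(c + l) (j(c, l) = (c + l)*c = c*(c + l))
(y(Q(0), j(3, B)) + 484)/(k - 253) = ((3*(3 + 0) - 1*(-2)) + 484)/(61249/3906 - 253) = ((3*3 + 2) + 484)/(-926969/3906) = ((9 + 2) + 484)*(-3906/926969) = (11 + 484)*(-3906/926969) = 495*(-3906/926969) = -1933470/926969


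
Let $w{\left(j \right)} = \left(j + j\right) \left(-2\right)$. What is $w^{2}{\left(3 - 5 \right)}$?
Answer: $64$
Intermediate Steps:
$w{\left(j \right)} = - 4 j$ ($w{\left(j \right)} = 2 j \left(-2\right) = - 4 j$)
$w^{2}{\left(3 - 5 \right)} = \left(- 4 \left(3 - 5\right)\right)^{2} = \left(\left(-4\right) \left(-2\right)\right)^{2} = 8^{2} = 64$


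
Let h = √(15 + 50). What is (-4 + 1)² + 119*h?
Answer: 9 + 119*√65 ≈ 968.41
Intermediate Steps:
h = √65 ≈ 8.0623
(-4 + 1)² + 119*h = (-4 + 1)² + 119*√65 = (-3)² + 119*√65 = 9 + 119*√65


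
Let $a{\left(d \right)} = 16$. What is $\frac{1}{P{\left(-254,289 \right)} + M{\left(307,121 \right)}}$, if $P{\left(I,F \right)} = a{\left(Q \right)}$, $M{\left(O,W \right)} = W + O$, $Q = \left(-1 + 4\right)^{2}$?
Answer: $\frac{1}{444} \approx 0.0022523$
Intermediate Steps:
$Q = 9$ ($Q = 3^{2} = 9$)
$M{\left(O,W \right)} = O + W$
$P{\left(I,F \right)} = 16$
$\frac{1}{P{\left(-254,289 \right)} + M{\left(307,121 \right)}} = \frac{1}{16 + \left(307 + 121\right)} = \frac{1}{16 + 428} = \frac{1}{444}$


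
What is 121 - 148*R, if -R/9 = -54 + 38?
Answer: -21191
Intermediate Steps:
R = 144 (R = -9*(-54 + 38) = -9*(-16) = 144)
121 - 148*R = 121 - 148*144 = 121 - 21312 = -21191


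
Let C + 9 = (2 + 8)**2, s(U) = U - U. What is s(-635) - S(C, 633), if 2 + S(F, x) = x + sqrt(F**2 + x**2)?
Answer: -631 - sqrt(408970) ≈ -1270.5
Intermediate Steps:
s(U) = 0
C = 91 (C = -9 + (2 + 8)**2 = -9 + 10**2 = -9 + 100 = 91)
S(F, x) = -2 + x + sqrt(F**2 + x**2) (S(F, x) = -2 + (x + sqrt(F**2 + x**2)) = -2 + x + sqrt(F**2 + x**2))
s(-635) - S(C, 633) = 0 - (-2 + 633 + sqrt(91**2 + 633**2)) = 0 - (-2 + 633 + sqrt(8281 + 400689)) = 0 - (-2 + 633 + sqrt(408970)) = 0 - (631 + sqrt(408970)) = 0 + (-631 - sqrt(408970)) = -631 - sqrt(408970)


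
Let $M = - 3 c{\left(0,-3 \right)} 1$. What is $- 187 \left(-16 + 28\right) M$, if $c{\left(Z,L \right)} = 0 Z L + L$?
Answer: $-20196$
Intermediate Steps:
$c{\left(Z,L \right)} = L$ ($c{\left(Z,L \right)} = 0 L + L = 0 + L = L$)
$M = 9$ ($M = \left(-3\right) \left(-3\right) 1 = 9 \cdot 1 = 9$)
$- 187 \left(-16 + 28\right) M = - 187 \left(-16 + 28\right) 9 = - 187 \cdot 12 \cdot 9 = \left(-187\right) 108 = -20196$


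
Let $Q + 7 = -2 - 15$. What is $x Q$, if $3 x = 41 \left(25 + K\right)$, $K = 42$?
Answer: $-21976$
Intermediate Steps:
$x = \frac{2747}{3}$ ($x = \frac{41 \left(25 + 42\right)}{3} = \frac{41 \cdot 67}{3} = \frac{1}{3} \cdot 2747 = \frac{2747}{3} \approx 915.67$)
$Q = -24$ ($Q = -7 - 17 = -24$)
$x Q = \frac{2747}{3} \left(-24\right) = -21976$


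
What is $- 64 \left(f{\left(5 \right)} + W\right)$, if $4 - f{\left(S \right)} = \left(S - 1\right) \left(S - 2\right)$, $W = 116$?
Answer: $-6912$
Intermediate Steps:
$f{\left(S \right)} = 4 - \left(-1 + S\right) \left(-2 + S\right)$ ($f{\left(S \right)} = 4 - \left(S - 1\right) \left(S - 2\right) = 4 - \left(-1 + S\right) \left(-2 + S\right)$)
$- 64 \left(f{\left(5 \right)} + W\right) = - 64 \left(\left(2 - 5^{2} + 3 \cdot 5\right) + 116\right) = - 64 \left(\left(2 - 25 + 15\right) + 116\right) = - 64 \left(-8 + 116\right) = \left(-64\right) 108 = -6912$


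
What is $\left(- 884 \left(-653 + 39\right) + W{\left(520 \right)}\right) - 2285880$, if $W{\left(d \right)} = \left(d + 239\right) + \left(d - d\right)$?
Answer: $-1742345$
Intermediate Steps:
$W{\left(d \right)} = 239 + d$ ($W{\left(d \right)} = \left(239 + d\right) + 0 = 239 + d$)
$\left(- 884 \left(-653 + 39\right) + W{\left(520 \right)}\right) - 2285880 = \left(- 884 \left(-653 + 39\right) + \left(239 + 520\right)\right) - 2285880 = \left(\left(-884\right) \left(-614\right) + 759\right) - 2285880 = \left(542776 + 759\right) - 2285880 = 543535 - 2285880 = -1742345$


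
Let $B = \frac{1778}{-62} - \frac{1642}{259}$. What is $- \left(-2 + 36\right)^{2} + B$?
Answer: $- \frac{9562677}{8029} \approx -1191.0$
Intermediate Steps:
$B = - \frac{281153}{8029}$ ($B = 1778 \left(- \frac{1}{62}\right) - \frac{1642}{259} = - \frac{889}{31} - \frac{1642}{259} = - \frac{281153}{8029} \approx -35.017$)
$- \left(-2 + 36\right)^{2} + B = - \left(-2 + 36\right)^{2} - \frac{281153}{8029} = - 34^{2} - \frac{281153}{8029} = \left(-1\right) 1156 - \frac{281153}{8029} = -1156 - \frac{281153}{8029} = - \frac{9562677}{8029}$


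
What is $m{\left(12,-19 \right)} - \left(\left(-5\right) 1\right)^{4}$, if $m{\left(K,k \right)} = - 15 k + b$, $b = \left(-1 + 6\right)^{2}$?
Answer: $-315$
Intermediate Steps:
$b = 25$ ($b = 5^{2} = 25$)
$m{\left(K,k \right)} = 25 - 15 k$ ($m{\left(K,k \right)} = - 15 k + 25 = 25 - 15 k$)
$m{\left(12,-19 \right)} - \left(\left(-5\right) 1\right)^{4} = \left(25 - -285\right) - \left(\left(-5\right) 1\right)^{4} = \left(25 + 285\right) - \left(-5\right)^{4} = 310 - 625 = -315$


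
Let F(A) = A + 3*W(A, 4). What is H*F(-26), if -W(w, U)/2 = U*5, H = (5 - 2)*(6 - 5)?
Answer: -438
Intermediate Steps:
H = 3 (H = 3*1 = 3)
W(w, U) = -10*U (W(w, U) = -2*U*5 = -10*U)
F(A) = -120 + A (F(A) = A + 3*(-10*4) = A + 3*(-40) = A - 120 = -120 + A)
H*F(-26) = 3*(-120 - 26) = 3*(-146) = -438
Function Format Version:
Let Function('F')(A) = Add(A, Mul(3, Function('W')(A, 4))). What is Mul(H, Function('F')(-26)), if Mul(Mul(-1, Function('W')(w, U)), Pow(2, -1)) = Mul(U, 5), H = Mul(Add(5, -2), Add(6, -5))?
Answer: -438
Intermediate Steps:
H = 3 (H = Mul(3, 1) = 3)
Function('W')(w, U) = Mul(-10, U) (Function('W')(w, U) = Mul(-2, Mul(U, 5)) = Mul(-2, Mul(5, U)) = Mul(-10, U))
Function('F')(A) = Add(-120, A) (Function('F')(A) = Add(A, Mul(3, Mul(-10, 4))) = Add(A, Mul(3, -40)) = Add(A, -120) = Add(-120, A))
Mul(H, Function('F')(-26)) = Mul(3, Add(-120, -26)) = Mul(3, -146) = -438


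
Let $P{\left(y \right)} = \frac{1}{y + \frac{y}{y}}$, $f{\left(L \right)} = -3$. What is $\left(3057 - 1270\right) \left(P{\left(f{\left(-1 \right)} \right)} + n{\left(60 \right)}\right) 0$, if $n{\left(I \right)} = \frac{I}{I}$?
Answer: $0$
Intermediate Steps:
$P{\left(y \right)} = \frac{1}{1 + y}$ ($P{\left(y \right)} = \frac{1}{y + 1} = \frac{1}{1 + y}$)
$n{\left(I \right)} = 1$
$\left(3057 - 1270\right) \left(P{\left(f{\left(-1 \right)} \right)} + n{\left(60 \right)}\right) 0 = \left(3057 - 1270\right) \left(\frac{1}{1 - 3} + 1\right) 0 = 1787 \left(\frac{1}{-2} + 1\right) 0 = 1787 \left(- \frac{1}{2} + 1\right) 0 = 1787 \cdot \frac{1}{2} \cdot 0 = \frac{1787}{2} \cdot 0 = 0$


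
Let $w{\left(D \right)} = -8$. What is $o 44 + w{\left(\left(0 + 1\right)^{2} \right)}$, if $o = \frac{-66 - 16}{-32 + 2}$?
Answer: $\frac{1684}{15} \approx 112.27$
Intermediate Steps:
$o = \frac{41}{15}$ ($o = - \frac{82}{-30} = \left(-82\right) \left(- \frac{1}{30}\right) = \frac{41}{15} \approx 2.7333$)
$o 44 + w{\left(\left(0 + 1\right)^{2} \right)} = \frac{41}{15} \cdot 44 - 8 = \frac{1804}{15} - 8 = \frac{1684}{15}$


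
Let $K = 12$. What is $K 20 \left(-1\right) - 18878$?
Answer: $-19118$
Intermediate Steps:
$K 20 \left(-1\right) - 18878 = 12 \cdot 20 \left(-1\right) - 18878 = 240 \left(-1\right) - 18878 = -240 - 18878 = -19118$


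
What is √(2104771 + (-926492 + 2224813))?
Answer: 2*√850773 ≈ 1844.7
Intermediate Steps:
√(2104771 + (-926492 + 2224813)) = √(2104771 + 1298321) = √3403092 = 2*√850773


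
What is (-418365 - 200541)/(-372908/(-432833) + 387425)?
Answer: -4699700714/2941942069 ≈ -1.5975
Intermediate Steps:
(-418365 - 200541)/(-372908/(-432833) + 387425) = -618906/(-372908*(-1/432833) + 387425) = -618906/(372908/432833 + 387425) = -618906/167690697933/432833 = -618906*432833/167690697933 = -4699700714/2941942069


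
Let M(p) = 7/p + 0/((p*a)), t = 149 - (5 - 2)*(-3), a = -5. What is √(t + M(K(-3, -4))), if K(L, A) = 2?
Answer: √646/2 ≈ 12.708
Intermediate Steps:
t = 158 (t = 149 - 3*(-3) = 149 - 1*(-9) = 149 + 9 = 158)
M(p) = 7/p (M(p) = 7/p + 0/((p*(-5))) = 7/p + 0/((-5*p)) = 7/p + 0*(-1/(5*p)) = 7/p + 0 = 7/p)
√(t + M(K(-3, -4))) = √(158 + 7/2) = √(323/2) = √646/2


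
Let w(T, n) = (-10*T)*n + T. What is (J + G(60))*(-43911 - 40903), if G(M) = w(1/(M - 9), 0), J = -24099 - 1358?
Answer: 110114525084/51 ≈ 2.1591e+9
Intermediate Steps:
J = -25457
w(T, n) = T - 10*T*n (w(T, n) = -10*T*n + T = T - 10*T*n)
G(M) = 1/(-9 + M) (G(M) = (1 - 10*0)/(M - 9) = (1 + 0)/(-9 + M) = 1/(-9 + M))
(J + G(60))*(-43911 - 40903) = (-25457 + 1/(-9 + 60))*(-43911 - 40903) = (-25457 + 1/51)*(-84814) = -1298306/51*(-84814) = 110114525084/51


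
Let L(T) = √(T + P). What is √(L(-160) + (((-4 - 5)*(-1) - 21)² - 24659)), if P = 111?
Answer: √(-24515 + 7*I) ≈ 0.022 + 156.57*I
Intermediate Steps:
L(T) = √(111 + T) (L(T) = √(T + 111) = √(111 + T))
√(L(-160) + (((-4 - 5)*(-1) - 21)² - 24659)) = √(√(111 - 160) + (((-4 - 5)*(-1) - 21)² - 24659)) = √(√(-49) + ((-9*(-1) - 21)² - 24659)) = √(7*I + ((9 - 21)² - 24659)) = √(7*I + ((-12)² - 24659)) = √(7*I + (144 - 24659)) = √(7*I - 24515) = √(-24515 + 7*I)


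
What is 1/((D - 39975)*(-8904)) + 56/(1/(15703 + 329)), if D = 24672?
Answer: 122331263330305/136257912 ≈ 8.9779e+5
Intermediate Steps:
1/((D - 39975)*(-8904)) + 56/(1/(15703 + 329)) = 1/((24672 - 39975)*(-8904)) + 56/(1/(15703 + 329)) = -1/8904/(-15303) + 56/(1/16032) = -1/15303*(-1/8904) + 56/(1/16032) = 1/136257912 + 56*16032 = 1/136257912 + 897792 = 122331263330305/136257912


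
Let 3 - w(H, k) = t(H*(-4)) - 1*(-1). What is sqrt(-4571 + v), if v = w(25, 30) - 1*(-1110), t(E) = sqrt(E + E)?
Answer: sqrt(-3459 - 10*I*sqrt(2)) ≈ 0.1202 - 58.813*I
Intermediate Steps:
t(E) = sqrt(2)*sqrt(E) (t(E) = sqrt(2*E) = sqrt(2)*sqrt(E))
w(H, k) = 2 - 2*sqrt(2)*sqrt(-H) (w(H, k) = 3 - (sqrt(2)*sqrt(H*(-4)) - 1*(-1)) = 3 - (sqrt(2)*sqrt(-4*H) + 1) = 3 - (sqrt(2)*(2*sqrt(-H)) + 1) = 3 - (2*sqrt(2)*sqrt(-H) + 1) = 3 - (1 + 2*sqrt(2)*sqrt(-H)) = 3 + (-1 - 2*sqrt(2)*sqrt(-H)) = 2 - 2*sqrt(2)*sqrt(-H))
v = 1112 - 10*I*sqrt(2) (v = (2 - 2*sqrt(2)*sqrt(-1*25)) - 1*(-1110) = (2 - 2*sqrt(2)*sqrt(-25)) + 1110 = (2 - 2*sqrt(2)*5*I) + 1110 = (2 - 10*I*sqrt(2)) + 1110 = 1112 - 10*I*sqrt(2) ≈ 1112.0 - 14.142*I)
sqrt(-4571 + v) = sqrt(-4571 + (1112 - 10*I*sqrt(2))) = sqrt(-3459 - 10*I*sqrt(2))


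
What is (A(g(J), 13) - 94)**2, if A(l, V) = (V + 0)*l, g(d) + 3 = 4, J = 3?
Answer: 6561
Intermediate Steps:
g(d) = 1 (g(d) = -3 + 4 = 1)
A(l, V) = V*l
(A(g(J), 13) - 94)**2 = (13*1 - 94)**2 = (13 - 94)**2 = (-81)**2 = 6561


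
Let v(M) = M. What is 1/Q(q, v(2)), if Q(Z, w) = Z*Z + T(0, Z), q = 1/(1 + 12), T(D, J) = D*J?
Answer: 169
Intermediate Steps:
q = 1/13 ≈ 0.076923
Q(Z, w) = Z² (Q(Z, w) = Z*Z + 0*Z = Z² + 0 = Z²)
1/Q(q, v(2)) = 1/((1/13)²) = 1/(1/169) = 169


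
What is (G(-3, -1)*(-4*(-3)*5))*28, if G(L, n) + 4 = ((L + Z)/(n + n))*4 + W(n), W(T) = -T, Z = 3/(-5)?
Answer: 7056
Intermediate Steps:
Z = -⅗ (Z = 3*(-⅕) = -⅗ ≈ -0.60000)
G(L, n) = -4 - n + 2*(-⅗ + L)/n (G(L, n) = -4 + (((L - ⅗)/(n + n))*4 - n) = -4 + (((-⅗ + L)/((2*n)))*4 - n) = -4 + (((-⅗ + L)*(1/(2*n)))*4 - n) = -4 + (((-⅗ + L)/(2*n))*4 - n) = -4 + (2*(-⅗ + L)/n - n) = -4 + (-n + 2*(-⅗ + L)/n) = -4 - n + 2*(-⅗ + L)/n)
(G(-3, -1)*(-4*(-3)*5))*28 = (((-6/5 + 2*(-3) - 1*(-1)*(4 - 1))/(-1))*(-4*(-3)*5))*28 = ((-(-6/5 - 6 - 1*(-1)*3))*(12*5))*28 = (-(-6/5 - 6 + 3)*60)*28 = (-1*(-21/5)*60)*28 = ((21/5)*60)*28 = 252*28 = 7056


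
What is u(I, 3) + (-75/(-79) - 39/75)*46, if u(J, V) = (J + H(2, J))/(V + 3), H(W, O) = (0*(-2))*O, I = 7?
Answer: 247873/11850 ≈ 20.918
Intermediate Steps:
H(W, O) = 0 (H(W, O) = 0*O = 0)
u(J, V) = J/(3 + V) (u(J, V) = (J + 0)/(V + 3) = J/(3 + V))
u(I, 3) + (-75/(-79) - 39/75)*46 = 7/(3 + 3) + (-75/(-79) - 39/75)*46 = 7/6 + (-75*(-1/79) - 39*1/75)*46 = 7*(⅙) + (75/79 - 13/25)*46 = 7/6 + (848/1975)*46 = 7/6 + 39008/1975 = 247873/11850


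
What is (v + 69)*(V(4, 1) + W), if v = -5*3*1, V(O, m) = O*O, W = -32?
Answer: -864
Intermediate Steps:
V(O, m) = O²
v = -15 (v = -15*1 = -15)
(v + 69)*(V(4, 1) + W) = (-15 + 69)*(4² - 32) = 54*(16 - 32) = 54*(-16) = -864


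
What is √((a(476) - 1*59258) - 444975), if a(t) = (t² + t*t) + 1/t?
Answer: I*√2893432045/238 ≈ 226.01*I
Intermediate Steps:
a(t) = 1/t + 2*t² (a(t) = (t² + t²) + 1/t = 2*t² + 1/t = 1/t + 2*t²)
√((a(476) - 1*59258) - 444975) = √(((1 + 2*476³)/476 - 1*59258) - 444975) = √(((1 + 2*107850176)/476 - 59258) - 444975) = √(((1 + 215700352)/476 - 59258) - 444975) = √(((1/476)*215700353 - 59258) - 444975) = √((215700353/476 - 59258) - 444975) = √(187493545/476 - 444975) = √(-24314555/476) = I*√2893432045/238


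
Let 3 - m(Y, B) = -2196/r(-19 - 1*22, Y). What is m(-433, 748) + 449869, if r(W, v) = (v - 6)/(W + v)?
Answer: 198534712/439 ≈ 4.5224e+5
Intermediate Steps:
r(W, v) = (-6 + v)/(W + v)
m(Y, B) = 3 + 2196*(-41 + Y)/(-6 + Y) (m(Y, B) = 3 - (-2196)/((-6 + Y)/((-19 - 1*22) + Y)) = 3 - (-2196)/((-6 + Y)/((-19 - 22) + Y)) = 3 - (-2196)/((-6 + Y)/(-41 + Y)) = 3 - (-2196)*(-41 + Y)/(-6 + Y) = 3 + 2196*(-41 + Y)/(-6 + Y))
m(-433, 748) + 449869 = 3*(-30018 + 733*(-433))/(-6 - 433) + 449869 = 3*(-30018 - 317389)/(-439) + 449869 = 3*(-1/439)*(-347407) + 449869 = 1042221/439 + 449869 = 198534712/439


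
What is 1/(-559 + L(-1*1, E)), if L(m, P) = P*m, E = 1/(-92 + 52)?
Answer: -40/22359 ≈ -0.0017890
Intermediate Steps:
E = -1/40 (E = 1/(-40) = -1/40 ≈ -0.025000)
1/(-559 + L(-1*1, E)) = 1/(-559 - (-1)/40) = 1/(-559 - 1/40*(-1)) = 1/(-559 + 1/40) = 1/(-22359/40) = -40/22359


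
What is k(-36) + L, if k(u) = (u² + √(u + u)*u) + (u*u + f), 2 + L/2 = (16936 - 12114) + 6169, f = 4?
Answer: 24574 - 216*I*√2 ≈ 24574.0 - 305.47*I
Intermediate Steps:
L = 21978 (L = -4 + 2*((16936 - 12114) + 6169) = -4 + 2*(4822 + 6169) = -4 + 2*10991 = -4 + 21982 = 21978)
k(u) = 4 + 2*u² + √2*u^(3/2) (k(u) = (u² + √(u + u)*u) + (u*u + 4) = (u² + √(2*u)*u) + (u² + 4) = (u² + (√2*√u)*u) + (4 + u²) = (u² + √2*u^(3/2)) + (4 + u²) = 4 + 2*u² + √2*u^(3/2))
k(-36) + L = (4 + 2*(-36)² + √2*(-36)^(3/2)) + 21978 = (4 + 2*1296 + √2*(-216*I)) + 21978 = (4 + 2592 - 216*I*√2) + 21978 = (2596 - 216*I*√2) + 21978 = 24574 - 216*I*√2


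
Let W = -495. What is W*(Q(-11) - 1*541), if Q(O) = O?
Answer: 273240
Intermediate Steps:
W*(Q(-11) - 1*541) = -495*(-11 - 1*541) = -495*(-11 - 541) = -495*(-552) = 273240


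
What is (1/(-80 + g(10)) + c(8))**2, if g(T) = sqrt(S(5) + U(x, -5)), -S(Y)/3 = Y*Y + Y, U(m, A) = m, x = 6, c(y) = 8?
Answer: 3*(6816*sqrt(21) + 134315*I)/(4*(80*sqrt(21) + 1579*I)) ≈ 63.803 - 0.022581*I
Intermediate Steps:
S(Y) = -3*Y - 3*Y**2 (S(Y) = -3*(Y*Y + Y) = -3*(Y**2 + Y) = -3*(Y + Y**2) = -3*Y - 3*Y**2)
g(T) = 2*I*sqrt(21) (g(T) = sqrt(-3*5*(1 + 5) + 6) = sqrt(-3*5*6 + 6) = sqrt(-90 + 6) = sqrt(-84) = 2*I*sqrt(21))
(1/(-80 + g(10)) + c(8))**2 = (1/(-80 + 2*I*sqrt(21)) + 8)**2 = (8 + 1/(-80 + 2*I*sqrt(21)))**2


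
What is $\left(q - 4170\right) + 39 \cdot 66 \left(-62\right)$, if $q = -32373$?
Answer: $-196131$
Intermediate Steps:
$\left(q - 4170\right) + 39 \cdot 66 \left(-62\right) = \left(-32373 - 4170\right) + 39 \cdot 66 \left(-62\right) = -36543 + 2574 \left(-62\right) = -36543 - 159588 = -196131$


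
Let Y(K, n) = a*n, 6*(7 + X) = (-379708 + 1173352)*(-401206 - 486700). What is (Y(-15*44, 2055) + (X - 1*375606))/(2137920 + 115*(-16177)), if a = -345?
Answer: -117447962832/277565 ≈ -4.2314e+5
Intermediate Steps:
X = -117446878251 (X = -7 + ((-379708 + 1173352)*(-401206 - 486700))/6 = -7 + (793644*(-887906))/6 = -7 + (1/6)*(-704681269464) = -7 - 117446878244 = -117446878251)
Y(K, n) = -345*n
(Y(-15*44, 2055) + (X - 1*375606))/(2137920 + 115*(-16177)) = (-345*2055 + (-117446878251 - 1*375606))/(2137920 + 115*(-16177)) = (-708975 + (-117446878251 - 375606))/(2137920 - 1860355) = (-708975 - 117447253857)/277565 = -117447962832*1/277565 = -117447962832/277565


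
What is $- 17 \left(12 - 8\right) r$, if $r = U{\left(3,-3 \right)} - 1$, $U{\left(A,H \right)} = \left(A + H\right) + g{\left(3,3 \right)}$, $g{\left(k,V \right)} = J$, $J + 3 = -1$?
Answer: $340$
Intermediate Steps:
$J = -4$ ($J = -3 - 1 = -4$)
$g{\left(k,V \right)} = -4$
$U{\left(A,H \right)} = -4 + A + H$ ($U{\left(A,H \right)} = \left(A + H\right) - 4 = -4 + A + H$)
$r = -5$ ($r = \left(-4 + 3 - 3\right) - 1 = -4 - 1 = -5$)
$- 17 \left(12 - 8\right) r = - 17 \left(12 - 8\right) \left(-5\right) = \left(-17\right) 4 \left(-5\right) = \left(-68\right) \left(-5\right) = 340$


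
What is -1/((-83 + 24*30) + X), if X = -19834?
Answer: 1/19197 ≈ 5.2091e-5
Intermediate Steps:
-1/((-83 + 24*30) + X) = -1/((-83 + 24*30) - 19834) = -1/((-83 + 720) - 19834) = -1/(637 - 19834) = -1/(-19197) = -1*(-1/19197) = 1/19197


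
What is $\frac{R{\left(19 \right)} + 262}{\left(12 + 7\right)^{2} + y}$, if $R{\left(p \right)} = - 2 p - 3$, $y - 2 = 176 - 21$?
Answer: $\frac{221}{518} \approx 0.42664$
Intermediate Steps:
$y = 157$ ($y = 2 + \left(176 - 21\right) = 2 + 155 = 157$)
$R{\left(p \right)} = -3 - 2 p$
$\frac{R{\left(19 \right)} + 262}{\left(12 + 7\right)^{2} + y} = \frac{\left(-3 - 38\right) + 262}{\left(12 + 7\right)^{2} + 157} = \frac{\left(-3 - 38\right) + 262}{19^{2} + 157} = \frac{-41 + 262}{361 + 157} = \frac{221}{518}$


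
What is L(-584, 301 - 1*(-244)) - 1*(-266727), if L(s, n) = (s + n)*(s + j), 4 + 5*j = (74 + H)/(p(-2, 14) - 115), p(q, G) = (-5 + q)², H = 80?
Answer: 1447762/5 ≈ 2.8955e+5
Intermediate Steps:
j = -19/15 (j = -⅘ + ((74 + 80)/((-5 - 2)² - 115))/5 = -⅘ + (154/((-7)² - 115))/5 = -⅘ + (154/(49 - 115))/5 = -⅘ + (154/(-66))/5 = -⅘ + (154*(-1/66))/5 = -⅘ + (⅕)*(-7/3) = -⅘ - 7/15 = -19/15 ≈ -1.2667)
L(s, n) = (-19/15 + s)*(n + s) (L(s, n) = (s + n)*(s - 19/15) = (n + s)*(-19/15 + s) = (-19/15 + s)*(n + s))
L(-584, 301 - 1*(-244)) - 1*(-266727) = ((-584)² - 19*(301 - 1*(-244))/15 - 19/15*(-584) + (301 - 1*(-244))*(-584)) - 1*(-266727) = (341056 - 19*(301 + 244)/15 + 11096/15 + (301 + 244)*(-584)) + 266727 = (341056 - 19/15*545 + 11096/15 + 545*(-584)) + 266727 = (341056 - 2071/3 + 11096/15 - 318280) + 266727 = 114127/5 + 266727 = 1447762/5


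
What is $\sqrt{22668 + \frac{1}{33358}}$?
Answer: $\frac{\sqrt{25223956758910}}{33358} \approx 150.56$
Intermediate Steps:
$\sqrt{22668 + \frac{1}{33358}} = \sqrt{\frac{756159145}{33358}} = \frac{\sqrt{25223956758910}}{33358}$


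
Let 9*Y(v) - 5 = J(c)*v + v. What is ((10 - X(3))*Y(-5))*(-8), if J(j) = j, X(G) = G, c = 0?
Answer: 0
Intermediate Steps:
Y(v) = 5/9 + v/9 (Y(v) = 5/9 + (0*v + v)/9 = 5/9 + (0 + v)/9 = 5/9 + v/9)
((10 - X(3))*Y(-5))*(-8) = ((10 - 1*3)*(5/9 + (⅑)*(-5)))*(-8) = ((10 - 3)*(5/9 - 5/9))*(-8) = (7*0)*(-8) = 0*(-8) = 0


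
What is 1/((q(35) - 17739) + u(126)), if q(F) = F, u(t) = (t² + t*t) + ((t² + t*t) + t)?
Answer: 1/45926 ≈ 2.1774e-5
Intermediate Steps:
u(t) = t + 4*t² (u(t) = (t² + t²) + ((t² + t²) + t) = 2*t² + (2*t² + t) = 2*t² + (t + 2*t²) = t + 4*t²)
1/((q(35) - 17739) + u(126)) = 1/((35 - 17739) + 126*(1 + 4*126)) = 1/(-17704 + 126*(1 + 504)) = 1/(-17704 + 126*505) = 1/(-17704 + 63630) = 1/45926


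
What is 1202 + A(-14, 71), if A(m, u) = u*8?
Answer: 1770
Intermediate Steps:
A(m, u) = 8*u
1202 + A(-14, 71) = 1202 + 8*71 = 1202 + 568 = 1770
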